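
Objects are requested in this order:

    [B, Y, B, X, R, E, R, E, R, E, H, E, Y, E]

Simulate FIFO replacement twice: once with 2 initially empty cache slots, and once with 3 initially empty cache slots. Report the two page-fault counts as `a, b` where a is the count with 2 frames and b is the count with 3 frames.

8, 7

2 frames: F F . F F F . . . . F . F F → 8 faults.
3 frames: F F . F F F . . . . F . F . → 7 faults.
7 < 8: adding a frame reduced faults, as is typical.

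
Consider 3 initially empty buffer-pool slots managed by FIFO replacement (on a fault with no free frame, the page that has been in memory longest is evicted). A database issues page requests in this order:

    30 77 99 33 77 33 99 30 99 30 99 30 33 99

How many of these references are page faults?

30 → miss, frames {30}
77 → miss, frames {30,77}
99 → miss, frames {30,77,99}
33 → miss, evict 30, frames {77,99,33}
77 → hit
33 → hit
99 → hit
30 → miss, evict 77, frames {99,33,30}
99 → hit
30 → hit
99 → hit
30 → hit
33 → hit
99 → hit
Page faults: 5.

5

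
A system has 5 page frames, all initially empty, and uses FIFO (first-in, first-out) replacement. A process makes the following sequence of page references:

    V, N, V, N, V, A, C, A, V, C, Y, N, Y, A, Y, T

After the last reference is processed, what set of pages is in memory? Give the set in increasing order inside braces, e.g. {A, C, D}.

{A, C, N, T, Y}

V: fault, frames [V]
N: fault, frames [V, N]
V: hit
N: hit
V: hit
A: fault, frames [V, N, A]
C: fault, frames [V, N, A, C]
A: hit
V: hit
C: hit
Y: fault, frames [V, N, A, C, Y]
N: hit
Y: hit
A: hit
Y: hit
T: fault, evict V, frames [N, A, C, Y, T]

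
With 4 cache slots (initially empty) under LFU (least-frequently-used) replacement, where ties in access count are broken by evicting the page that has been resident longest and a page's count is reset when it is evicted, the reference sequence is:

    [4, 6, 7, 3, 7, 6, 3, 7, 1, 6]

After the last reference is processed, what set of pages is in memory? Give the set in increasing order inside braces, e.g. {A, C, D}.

{1, 3, 6, 7}

4: miss, frames (4)
6: miss, frames (4 6)
7: miss, frames (4 6 7)
3: miss, frames (4 6 7 3)
7: hit
6: hit
3: hit
7: hit
1: miss, evict 4, frames (6 7 3 1)
6: hit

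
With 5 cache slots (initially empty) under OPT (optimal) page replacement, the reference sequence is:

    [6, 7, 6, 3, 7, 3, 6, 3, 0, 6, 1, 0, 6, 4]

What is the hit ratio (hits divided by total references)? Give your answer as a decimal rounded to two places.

6 → miss, frames {6}
7 → miss, frames {6,7}
6 → hit
3 → miss, frames {6,7,3}
7 → hit
3 → hit
6 → hit
3 → hit
0 → miss, frames {6,7,3,0}
6 → hit
1 → miss, frames {6,7,3,0,1}
0 → hit
6 → hit
4 → miss, evict 1, frames {6,7,3,0,4}
Hits: 8 of 14 references → 8/14 = 0.5714.

0.57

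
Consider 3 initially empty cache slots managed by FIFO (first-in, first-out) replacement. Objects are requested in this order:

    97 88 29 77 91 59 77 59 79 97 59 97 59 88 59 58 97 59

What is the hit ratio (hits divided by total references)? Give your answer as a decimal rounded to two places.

0.33

97 → miss, frames (97)
88 → miss, frames (97 88)
29 → miss, frames (97 88 29)
77 → miss, evict 97, frames (88 29 77)
91 → miss, evict 88, frames (29 77 91)
59 → miss, evict 29, frames (77 91 59)
77 → hit
59 → hit
79 → miss, evict 77, frames (91 59 79)
97 → miss, evict 91, frames (59 79 97)
59 → hit
97 → hit
59 → hit
88 → miss, evict 59, frames (79 97 88)
59 → miss, evict 79, frames (97 88 59)
58 → miss, evict 97, frames (88 59 58)
97 → miss, evict 88, frames (59 58 97)
59 → hit
Hits: 6 of 18 references → 6/18 = 0.3333.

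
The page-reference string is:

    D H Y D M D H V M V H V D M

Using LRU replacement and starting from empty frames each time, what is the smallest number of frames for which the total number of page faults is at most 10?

f=1: 14 faults
f=2: 11 faults
f=3: 9 faults
f=4: 5 faults
f=5: 5 faults
Smallest f with faults ≤ 10 is 3.

3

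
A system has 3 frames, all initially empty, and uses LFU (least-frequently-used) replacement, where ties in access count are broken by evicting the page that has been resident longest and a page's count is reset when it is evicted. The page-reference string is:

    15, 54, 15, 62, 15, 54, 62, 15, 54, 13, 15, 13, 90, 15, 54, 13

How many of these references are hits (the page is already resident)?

10

15 -> fault, frames {15}
54 -> fault, frames {15,54}
15 -> hit
62 -> fault, frames {15,54,62}
15 -> hit
54 -> hit
62 -> hit
15 -> hit
54 -> hit
13 -> fault, evict 62, frames {15,54,13}
15 -> hit
13 -> hit
90 -> fault, evict 13, frames {15,54,90}
15 -> hit
54 -> hit
13 -> fault, evict 90, frames {15,54,13}
Hits: 10.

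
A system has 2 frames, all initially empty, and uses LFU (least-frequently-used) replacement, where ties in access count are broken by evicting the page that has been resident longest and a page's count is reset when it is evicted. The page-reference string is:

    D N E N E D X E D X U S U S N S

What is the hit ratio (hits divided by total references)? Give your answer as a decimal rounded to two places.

0.19

D → miss, frames [D]
N → miss, frames [D, N]
E → miss, evict D, frames [N, E]
N → hit
E → hit
D → miss, evict N, frames [E, D]
X → miss, evict D, frames [E, X]
E → hit
D → miss, evict X, frames [E, D]
X → miss, evict D, frames [E, X]
U → miss, evict X, frames [E, U]
S → miss, evict U, frames [E, S]
U → miss, evict S, frames [E, U]
S → miss, evict U, frames [E, S]
N → miss, evict S, frames [E, N]
S → miss, evict N, frames [E, S]
Hits: 3 of 16 references → 3/16 = 0.1875.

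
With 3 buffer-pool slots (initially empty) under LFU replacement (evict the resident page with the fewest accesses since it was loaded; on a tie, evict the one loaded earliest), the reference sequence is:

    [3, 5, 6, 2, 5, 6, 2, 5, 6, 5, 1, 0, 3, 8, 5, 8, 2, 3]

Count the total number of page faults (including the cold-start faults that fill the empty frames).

3 → miss, frames (3)
5 → miss, frames (3 5)
6 → miss, frames (3 5 6)
2 → miss, evict 3, frames (5 6 2)
5 → hit
6 → hit
2 → hit
5 → hit
6 → hit
5 → hit
1 → miss, evict 2, frames (5 6 1)
0 → miss, evict 1, frames (5 6 0)
3 → miss, evict 0, frames (5 6 3)
8 → miss, evict 3, frames (5 6 8)
5 → hit
8 → hit
2 → miss, evict 8, frames (5 6 2)
3 → miss, evict 2, frames (5 6 3)
Page faults: 10.

10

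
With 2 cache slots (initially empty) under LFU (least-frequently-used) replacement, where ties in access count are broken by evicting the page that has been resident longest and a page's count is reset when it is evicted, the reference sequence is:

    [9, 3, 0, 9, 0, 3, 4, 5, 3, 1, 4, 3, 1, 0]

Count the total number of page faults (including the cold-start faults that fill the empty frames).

9 -> miss, frames (9)
3 -> miss, frames (9 3)
0 -> miss, evict 9, frames (3 0)
9 -> miss, evict 3, frames (0 9)
0 -> hit
3 -> miss, evict 9, frames (0 3)
4 -> miss, evict 3, frames (0 4)
5 -> miss, evict 4, frames (0 5)
3 -> miss, evict 5, frames (0 3)
1 -> miss, evict 3, frames (0 1)
4 -> miss, evict 1, frames (0 4)
3 -> miss, evict 4, frames (0 3)
1 -> miss, evict 3, frames (0 1)
0 -> hit
Page faults: 12.

12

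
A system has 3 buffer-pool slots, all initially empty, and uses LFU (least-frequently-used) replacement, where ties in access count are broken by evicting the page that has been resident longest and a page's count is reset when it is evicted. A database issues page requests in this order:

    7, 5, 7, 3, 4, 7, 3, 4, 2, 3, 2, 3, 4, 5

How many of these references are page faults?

9

7 -> miss, frames (7)
5 -> miss, frames (7 5)
7 -> hit
3 -> miss, frames (7 5 3)
4 -> miss, evict 5, frames (7 3 4)
7 -> hit
3 -> hit
4 -> hit
2 -> miss, evict 3, frames (7 4 2)
3 -> miss, evict 2, frames (7 4 3)
2 -> miss, evict 3, frames (7 4 2)
3 -> miss, evict 2, frames (7 4 3)
4 -> hit
5 -> miss, evict 3, frames (7 4 5)
Page faults: 9.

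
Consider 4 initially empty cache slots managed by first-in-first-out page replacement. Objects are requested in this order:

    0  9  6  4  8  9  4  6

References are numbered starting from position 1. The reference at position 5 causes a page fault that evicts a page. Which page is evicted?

0

pos 1: 0 → miss, frames {0}
pos 2: 9 → miss, frames {0,9}
pos 3: 6 → miss, frames {0,9,6}
pos 4: 4 → miss, frames {0,9,6,4}
pos 5: 8 → miss, evict 0, frames {9,6,4,8}
At position 5, page 0 is evicted.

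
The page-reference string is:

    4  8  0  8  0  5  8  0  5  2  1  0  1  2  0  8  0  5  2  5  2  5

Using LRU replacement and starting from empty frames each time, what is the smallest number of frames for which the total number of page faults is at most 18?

f=1: 22 faults
f=2: 15 faults
f=3: 10 faults
f=4: 8 faults
f=5: 6 faults
f=6: 6 faults
Smallest f with faults ≤ 18 is 2.

2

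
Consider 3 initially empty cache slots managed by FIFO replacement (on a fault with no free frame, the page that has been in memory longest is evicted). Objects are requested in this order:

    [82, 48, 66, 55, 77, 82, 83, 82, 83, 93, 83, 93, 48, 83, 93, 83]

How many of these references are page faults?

9

82: fault, frames (82)
48: fault, frames (82 48)
66: fault, frames (82 48 66)
55: fault, evict 82, frames (48 66 55)
77: fault, evict 48, frames (66 55 77)
82: fault, evict 66, frames (55 77 82)
83: fault, evict 55, frames (77 82 83)
82: hit
83: hit
93: fault, evict 77, frames (82 83 93)
83: hit
93: hit
48: fault, evict 82, frames (83 93 48)
83: hit
93: hit
83: hit
Page faults: 9.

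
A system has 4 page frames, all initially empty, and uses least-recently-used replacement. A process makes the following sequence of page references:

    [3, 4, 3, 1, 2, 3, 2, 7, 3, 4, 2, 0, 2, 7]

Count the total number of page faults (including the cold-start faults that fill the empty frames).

3 -> miss, frames {3}
4 -> miss, frames {3,4}
3 -> hit
1 -> miss, frames {4,3,1}
2 -> miss, frames {4,3,1,2}
3 -> hit
2 -> hit
7 -> miss, evict 4, frames {1,3,2,7}
3 -> hit
4 -> miss, evict 1, frames {2,7,3,4}
2 -> hit
0 -> miss, evict 7, frames {3,4,2,0}
2 -> hit
7 -> miss, evict 3, frames {4,0,2,7}
Page faults: 8.

8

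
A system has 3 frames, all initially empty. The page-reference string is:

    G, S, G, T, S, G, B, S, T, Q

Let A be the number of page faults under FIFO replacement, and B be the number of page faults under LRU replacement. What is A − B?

Under FIFO: F F . F . . F . . F → 5 faults.
Under LRU: F F . F . . F . F F → 6 faults.
A − B = 5 − 6 = -1.

-1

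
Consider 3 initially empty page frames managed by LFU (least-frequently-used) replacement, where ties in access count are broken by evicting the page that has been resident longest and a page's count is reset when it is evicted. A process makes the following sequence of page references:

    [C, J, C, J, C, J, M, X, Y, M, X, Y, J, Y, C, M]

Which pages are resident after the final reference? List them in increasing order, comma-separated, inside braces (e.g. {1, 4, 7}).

{C, J, M}

C: miss, frames (C)
J: miss, frames (C J)
C: hit
J: hit
C: hit
J: hit
M: miss, frames (C J M)
X: miss, evict M, frames (C J X)
Y: miss, evict X, frames (C J Y)
M: miss, evict Y, frames (C J M)
X: miss, evict M, frames (C J X)
Y: miss, evict X, frames (C J Y)
J: hit
Y: hit
C: hit
M: miss, evict Y, frames (C J M)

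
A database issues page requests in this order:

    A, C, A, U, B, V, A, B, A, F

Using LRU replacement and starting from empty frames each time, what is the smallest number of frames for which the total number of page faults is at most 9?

f=1: 10 faults
f=2: 8 faults
f=3: 7 faults
f=4: 6 faults
f=5: 6 faults
f=6: 6 faults
Smallest f with faults ≤ 9 is 2.

2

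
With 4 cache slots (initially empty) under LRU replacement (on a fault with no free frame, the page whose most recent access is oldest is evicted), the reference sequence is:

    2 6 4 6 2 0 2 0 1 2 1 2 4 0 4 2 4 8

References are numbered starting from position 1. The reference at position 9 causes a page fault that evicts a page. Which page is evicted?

pos 1: 2 → fault, frames (2)
pos 2: 6 → fault, frames (2 6)
pos 3: 4 → fault, frames (2 6 4)
pos 4: 6 → hit
pos 5: 2 → hit
pos 6: 0 → fault, frames (4 6 2 0)
pos 7: 2 → hit
pos 8: 0 → hit
pos 9: 1 → fault, evict 4, frames (6 2 0 1)
At position 9, page 4 is evicted.

4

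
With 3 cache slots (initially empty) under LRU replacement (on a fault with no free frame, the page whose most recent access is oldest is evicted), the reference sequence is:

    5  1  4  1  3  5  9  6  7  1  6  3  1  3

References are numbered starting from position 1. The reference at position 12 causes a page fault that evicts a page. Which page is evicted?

7

pos 1: 5 -> miss, frames (5)
pos 2: 1 -> miss, frames (5 1)
pos 3: 4 -> miss, frames (5 1 4)
pos 4: 1 -> hit
pos 5: 3 -> miss, evict 5, frames (4 1 3)
pos 6: 5 -> miss, evict 4, frames (1 3 5)
pos 7: 9 -> miss, evict 1, frames (3 5 9)
pos 8: 6 -> miss, evict 3, frames (5 9 6)
pos 9: 7 -> miss, evict 5, frames (9 6 7)
pos 10: 1 -> miss, evict 9, frames (6 7 1)
pos 11: 6 -> hit
pos 12: 3 -> miss, evict 7, frames (1 6 3)
At position 12, page 7 is evicted.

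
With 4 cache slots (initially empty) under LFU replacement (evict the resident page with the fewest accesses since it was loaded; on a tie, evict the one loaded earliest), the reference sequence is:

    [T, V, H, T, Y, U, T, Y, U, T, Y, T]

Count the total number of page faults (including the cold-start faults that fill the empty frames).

5

T: miss, frames [T]
V: miss, frames [T, V]
H: miss, frames [T, V, H]
T: hit
Y: miss, frames [T, V, H, Y]
U: miss, evict V, frames [T, H, Y, U]
T: hit
Y: hit
U: hit
T: hit
Y: hit
T: hit
Page faults: 5.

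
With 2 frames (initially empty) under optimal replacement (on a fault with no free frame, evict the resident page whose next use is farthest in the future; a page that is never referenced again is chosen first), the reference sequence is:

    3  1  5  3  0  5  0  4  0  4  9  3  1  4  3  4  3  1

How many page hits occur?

3 -> fault, frames (3)
1 -> fault, frames (3 1)
5 -> fault, evict 1, frames (3 5)
3 -> hit
0 -> fault, evict 3, frames (5 0)
5 -> hit
0 -> hit
4 -> fault, evict 5, frames (0 4)
0 -> hit
4 -> hit
9 -> fault, evict 0, frames (4 9)
3 -> fault, evict 9, frames (4 3)
1 -> fault, evict 3, frames (4 1)
4 -> hit
3 -> fault, evict 1, frames (4 3)
4 -> hit
3 -> hit
1 -> fault, evict 3, frames (4 1)
Hits: 8.

8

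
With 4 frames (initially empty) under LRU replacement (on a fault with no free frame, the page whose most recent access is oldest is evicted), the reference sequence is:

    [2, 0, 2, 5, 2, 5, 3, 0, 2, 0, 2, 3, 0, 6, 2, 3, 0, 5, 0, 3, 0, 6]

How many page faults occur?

7

2 -> miss, frames (2)
0 -> miss, frames (2 0)
2 -> hit
5 -> miss, frames (0 2 5)
2 -> hit
5 -> hit
3 -> miss, frames (0 2 5 3)
0 -> hit
2 -> hit
0 -> hit
2 -> hit
3 -> hit
0 -> hit
6 -> miss, evict 5, frames (2 3 0 6)
2 -> hit
3 -> hit
0 -> hit
5 -> miss, evict 6, frames (2 3 0 5)
0 -> hit
3 -> hit
0 -> hit
6 -> miss, evict 2, frames (5 3 0 6)
Page faults: 7.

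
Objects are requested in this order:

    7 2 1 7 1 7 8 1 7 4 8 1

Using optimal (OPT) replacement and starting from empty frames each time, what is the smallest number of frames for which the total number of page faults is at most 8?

f=1: 12 faults
f=2: 7 faults
f=3: 5 faults
f=4: 5 faults
f=5: 5 faults
Smallest f with faults ≤ 8 is 2.

2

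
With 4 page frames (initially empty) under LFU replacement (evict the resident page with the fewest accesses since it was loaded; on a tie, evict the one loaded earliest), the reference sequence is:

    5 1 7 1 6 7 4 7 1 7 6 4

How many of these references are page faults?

5 -> fault, frames {5}
1 -> fault, frames {5,1}
7 -> fault, frames {5,1,7}
1 -> hit
6 -> fault, frames {5,1,7,6}
7 -> hit
4 -> fault, evict 5, frames {1,7,6,4}
7 -> hit
1 -> hit
7 -> hit
6 -> hit
4 -> hit
Page faults: 5.

5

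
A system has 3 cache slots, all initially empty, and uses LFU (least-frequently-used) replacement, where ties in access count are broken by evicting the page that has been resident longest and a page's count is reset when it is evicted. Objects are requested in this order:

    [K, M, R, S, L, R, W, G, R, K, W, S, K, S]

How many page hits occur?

K → fault, frames {K}
M → fault, frames {K,M}
R → fault, frames {K,M,R}
S → fault, evict K, frames {M,R,S}
L → fault, evict M, frames {R,S,L}
R → hit
W → fault, evict S, frames {R,L,W}
G → fault, evict L, frames {R,W,G}
R → hit
K → fault, evict W, frames {R,G,K}
W → fault, evict G, frames {R,K,W}
S → fault, evict K, frames {R,W,S}
K → fault, evict W, frames {R,S,K}
S → hit
Hits: 3.

3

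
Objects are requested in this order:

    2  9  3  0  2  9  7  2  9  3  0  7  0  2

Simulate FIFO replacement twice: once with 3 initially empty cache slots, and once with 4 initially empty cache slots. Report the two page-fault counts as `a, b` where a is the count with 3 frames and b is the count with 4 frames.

3 frames: F F F F F F F . . F F . . F → 10 faults.
4 frames: F F F F . . F F F F F F . F → 11 faults.
11 > 10: adding a frame increased faults — Belady's anomaly.

10, 11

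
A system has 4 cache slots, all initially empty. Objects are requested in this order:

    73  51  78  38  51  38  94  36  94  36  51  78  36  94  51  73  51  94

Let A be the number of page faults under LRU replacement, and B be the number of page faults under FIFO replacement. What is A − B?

-2

Under LRU: F F F F . . F F . . . F . . . F . . → 8 faults.
Under FIFO: F F F F . . F F . . F F . . . F . F → 10 faults.
A − B = 8 − 10 = -2.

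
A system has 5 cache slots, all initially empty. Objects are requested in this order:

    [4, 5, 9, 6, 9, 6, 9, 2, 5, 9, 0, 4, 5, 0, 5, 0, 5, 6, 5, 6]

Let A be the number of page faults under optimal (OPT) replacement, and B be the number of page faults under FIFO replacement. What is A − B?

Under OPT: F F F F . . . F . . F . . . . . . . . . → 6 faults.
Under FIFO: F F F F . . . F . . F F F . . . . . . . → 8 faults.
A − B = 6 − 8 = -2.

-2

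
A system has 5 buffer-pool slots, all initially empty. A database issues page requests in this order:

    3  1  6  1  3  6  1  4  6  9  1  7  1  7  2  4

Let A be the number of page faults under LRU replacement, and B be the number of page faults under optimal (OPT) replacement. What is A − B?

1

Under LRU: F F F . . . . F . F . F . . F F → 8 faults.
Under OPT: F F F . . . . F . F . F . . F . → 7 faults.
A − B = 8 − 7 = 1.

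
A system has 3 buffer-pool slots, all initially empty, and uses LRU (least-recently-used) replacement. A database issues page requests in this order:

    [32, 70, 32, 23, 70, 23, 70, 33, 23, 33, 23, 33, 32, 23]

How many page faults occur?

32 -> fault, frames (32)
70 -> fault, frames (32 70)
32 -> hit
23 -> fault, frames (70 32 23)
70 -> hit
23 -> hit
70 -> hit
33 -> fault, evict 32, frames (23 70 33)
23 -> hit
33 -> hit
23 -> hit
33 -> hit
32 -> fault, evict 70, frames (23 33 32)
23 -> hit
Page faults: 5.

5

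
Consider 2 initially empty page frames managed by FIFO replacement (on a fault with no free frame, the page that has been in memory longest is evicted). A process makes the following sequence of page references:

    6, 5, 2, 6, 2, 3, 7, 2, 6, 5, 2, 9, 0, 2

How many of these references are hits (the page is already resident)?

1

6 → fault, frames (6)
5 → fault, frames (6 5)
2 → fault, evict 6, frames (5 2)
6 → fault, evict 5, frames (2 6)
2 → hit
3 → fault, evict 2, frames (6 3)
7 → fault, evict 6, frames (3 7)
2 → fault, evict 3, frames (7 2)
6 → fault, evict 7, frames (2 6)
5 → fault, evict 2, frames (6 5)
2 → fault, evict 6, frames (5 2)
9 → fault, evict 5, frames (2 9)
0 → fault, evict 2, frames (9 0)
2 → fault, evict 9, frames (0 2)
Hits: 1.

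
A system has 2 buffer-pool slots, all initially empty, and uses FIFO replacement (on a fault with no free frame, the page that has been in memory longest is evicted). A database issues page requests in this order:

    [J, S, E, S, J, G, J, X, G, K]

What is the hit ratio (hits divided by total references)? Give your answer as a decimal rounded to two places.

0.30

J: miss, frames [J]
S: miss, frames [J, S]
E: miss, evict J, frames [S, E]
S: hit
J: miss, evict S, frames [E, J]
G: miss, evict E, frames [J, G]
J: hit
X: miss, evict J, frames [G, X]
G: hit
K: miss, evict G, frames [X, K]
Hits: 3 of 10 references → 3/10 = 0.3000.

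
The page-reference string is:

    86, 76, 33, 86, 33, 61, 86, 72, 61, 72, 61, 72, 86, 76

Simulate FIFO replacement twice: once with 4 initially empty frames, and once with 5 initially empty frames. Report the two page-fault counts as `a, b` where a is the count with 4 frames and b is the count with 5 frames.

4 frames: F F F . . F . F . . . . F F → 7 faults.
5 frames: F F F . . F . F . . . . . . → 5 faults.
5 < 7: adding a frame reduced faults, as is typical.

7, 5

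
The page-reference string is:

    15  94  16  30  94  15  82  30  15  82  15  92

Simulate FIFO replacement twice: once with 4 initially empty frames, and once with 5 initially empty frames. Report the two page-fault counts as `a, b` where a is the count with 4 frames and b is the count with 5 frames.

7, 6

4 frames: F F F F . . F . F . . F → 7 faults.
5 frames: F F F F . . F . . . . F → 6 faults.
6 < 7: adding a frame reduced faults, as is typical.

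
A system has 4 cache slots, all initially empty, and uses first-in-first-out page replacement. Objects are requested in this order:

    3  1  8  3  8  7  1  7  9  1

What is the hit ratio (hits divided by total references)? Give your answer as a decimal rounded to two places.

3 -> fault, frames [3]
1 -> fault, frames [3, 1]
8 -> fault, frames [3, 1, 8]
3 -> hit
8 -> hit
7 -> fault, frames [3, 1, 8, 7]
1 -> hit
7 -> hit
9 -> fault, evict 3, frames [1, 8, 7, 9]
1 -> hit
Hits: 5 of 10 references → 5/10 = 0.5000.

0.50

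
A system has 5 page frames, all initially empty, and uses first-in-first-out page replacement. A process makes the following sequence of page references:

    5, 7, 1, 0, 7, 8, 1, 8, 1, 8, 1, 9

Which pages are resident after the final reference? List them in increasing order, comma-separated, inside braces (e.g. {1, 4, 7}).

5 -> fault, frames {5}
7 -> fault, frames {5,7}
1 -> fault, frames {5,7,1}
0 -> fault, frames {5,7,1,0}
7 -> hit
8 -> fault, frames {5,7,1,0,8}
1 -> hit
8 -> hit
1 -> hit
8 -> hit
1 -> hit
9 -> fault, evict 5, frames {7,1,0,8,9}

{0, 1, 7, 8, 9}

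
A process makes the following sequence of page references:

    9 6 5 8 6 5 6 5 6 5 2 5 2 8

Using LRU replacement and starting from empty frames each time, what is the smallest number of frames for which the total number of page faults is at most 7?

3

f=1: 14 faults
f=2: 8 faults
f=3: 6 faults
f=4: 5 faults
f=5: 5 faults
Smallest f with faults ≤ 7 is 3.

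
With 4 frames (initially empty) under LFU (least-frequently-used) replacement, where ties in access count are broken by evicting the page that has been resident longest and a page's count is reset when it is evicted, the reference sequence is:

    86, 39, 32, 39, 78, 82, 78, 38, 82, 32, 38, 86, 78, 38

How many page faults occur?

10

86 → fault, frames {86}
39 → fault, frames {86,39}
32 → fault, frames {86,39,32}
39 → hit
78 → fault, frames {86,39,32,78}
82 → fault, evict 86, frames {39,32,78,82}
78 → hit
38 → fault, evict 32, frames {39,78,82,38}
82 → hit
32 → fault, evict 38, frames {39,78,82,32}
38 → fault, evict 32, frames {39,78,82,38}
86 → fault, evict 38, frames {39,78,82,86}
78 → hit
38 → fault, evict 86, frames {39,78,82,38}
Page faults: 10.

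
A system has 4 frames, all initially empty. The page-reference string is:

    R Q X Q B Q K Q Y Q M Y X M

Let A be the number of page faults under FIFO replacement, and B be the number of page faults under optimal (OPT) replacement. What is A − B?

2

Under FIFO: F F F . F . F . F F F . F . → 9 faults.
Under OPT: F F F . F . F . F . F . . . → 7 faults.
A − B = 9 − 7 = 2.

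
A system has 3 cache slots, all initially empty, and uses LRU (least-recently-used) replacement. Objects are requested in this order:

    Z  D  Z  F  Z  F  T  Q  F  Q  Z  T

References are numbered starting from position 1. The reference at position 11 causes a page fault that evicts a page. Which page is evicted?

pos 1: Z → fault, frames [Z]
pos 2: D → fault, frames [Z, D]
pos 3: Z → hit
pos 4: F → fault, frames [D, Z, F]
pos 5: Z → hit
pos 6: F → hit
pos 7: T → fault, evict D, frames [Z, F, T]
pos 8: Q → fault, evict Z, frames [F, T, Q]
pos 9: F → hit
pos 10: Q → hit
pos 11: Z → fault, evict T, frames [F, Q, Z]
At position 11, page T is evicted.

T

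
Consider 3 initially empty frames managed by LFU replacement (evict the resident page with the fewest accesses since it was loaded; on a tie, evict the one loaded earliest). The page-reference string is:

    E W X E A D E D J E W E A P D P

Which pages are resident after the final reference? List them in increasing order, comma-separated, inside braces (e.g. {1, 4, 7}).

E → miss, frames {E}
W → miss, frames {E,W}
X → miss, frames {E,W,X}
E → hit
A → miss, evict W, frames {E,X,A}
D → miss, evict X, frames {E,A,D}
E → hit
D → hit
J → miss, evict A, frames {E,D,J}
E → hit
W → miss, evict J, frames {E,D,W}
E → hit
A → miss, evict W, frames {E,D,A}
P → miss, evict A, frames {E,D,P}
D → hit
P → hit

{D, E, P}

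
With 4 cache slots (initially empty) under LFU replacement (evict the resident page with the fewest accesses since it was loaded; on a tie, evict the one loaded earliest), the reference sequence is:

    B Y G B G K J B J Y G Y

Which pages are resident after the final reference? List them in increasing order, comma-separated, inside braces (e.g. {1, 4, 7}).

B: miss, frames (B)
Y: miss, frames (B Y)
G: miss, frames (B Y G)
B: hit
G: hit
K: miss, frames (B Y G K)
J: miss, evict Y, frames (B G K J)
B: hit
J: hit
Y: miss, evict K, frames (B G J Y)
G: hit
Y: hit

{B, G, J, Y}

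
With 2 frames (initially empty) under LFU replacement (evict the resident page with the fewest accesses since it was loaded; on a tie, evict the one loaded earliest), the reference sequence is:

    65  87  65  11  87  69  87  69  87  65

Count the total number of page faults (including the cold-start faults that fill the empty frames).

8

65 → miss, frames [65]
87 → miss, frames [65, 87]
65 → hit
11 → miss, evict 87, frames [65, 11]
87 → miss, evict 11, frames [65, 87]
69 → miss, evict 87, frames [65, 69]
87 → miss, evict 69, frames [65, 87]
69 → miss, evict 87, frames [65, 69]
87 → miss, evict 69, frames [65, 87]
65 → hit
Page faults: 8.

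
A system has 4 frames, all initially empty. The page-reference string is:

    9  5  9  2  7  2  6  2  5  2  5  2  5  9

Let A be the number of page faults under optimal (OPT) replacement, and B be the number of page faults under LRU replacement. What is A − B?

-2

Under OPT: F F . F F . F . . . . . . . → 5 faults.
Under LRU: F F . F F . F . F . . . . F → 7 faults.
A − B = 5 − 7 = -2.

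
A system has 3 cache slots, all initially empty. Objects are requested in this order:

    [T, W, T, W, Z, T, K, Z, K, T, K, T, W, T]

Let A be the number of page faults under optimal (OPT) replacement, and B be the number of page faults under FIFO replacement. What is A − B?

Under OPT: F F . . F . F . . . . . F . → 5 faults.
Under FIFO: F F . . F . F . . F . . F . → 6 faults.
A − B = 5 − 6 = -1.

-1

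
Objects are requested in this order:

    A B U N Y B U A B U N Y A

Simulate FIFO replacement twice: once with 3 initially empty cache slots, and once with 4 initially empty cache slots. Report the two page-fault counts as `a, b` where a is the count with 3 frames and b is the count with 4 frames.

3 frames: F F F F F F F F . . F F . → 10 faults.
4 frames: F F F F F . . F F F F F F → 11 faults.
11 > 10: adding a frame increased faults — Belady's anomaly.

10, 11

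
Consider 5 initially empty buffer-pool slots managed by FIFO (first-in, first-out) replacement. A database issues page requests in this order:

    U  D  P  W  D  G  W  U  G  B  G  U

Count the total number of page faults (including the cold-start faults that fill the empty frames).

7

U → miss, frames [U]
D → miss, frames [U, D]
P → miss, frames [U, D, P]
W → miss, frames [U, D, P, W]
D → hit
G → miss, frames [U, D, P, W, G]
W → hit
U → hit
G → hit
B → miss, evict U, frames [D, P, W, G, B]
G → hit
U → miss, evict D, frames [P, W, G, B, U]
Page faults: 7.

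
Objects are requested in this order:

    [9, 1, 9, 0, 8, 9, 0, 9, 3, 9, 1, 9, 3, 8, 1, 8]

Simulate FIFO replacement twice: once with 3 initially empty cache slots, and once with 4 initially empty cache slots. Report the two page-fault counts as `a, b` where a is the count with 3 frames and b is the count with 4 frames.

3 frames: F F . F F F . . F . F . . F . . → 8 faults.
4 frames: F F . F F . . . F F F . . . . . → 7 faults.
7 < 8: adding a frame reduced faults, as is typical.

8, 7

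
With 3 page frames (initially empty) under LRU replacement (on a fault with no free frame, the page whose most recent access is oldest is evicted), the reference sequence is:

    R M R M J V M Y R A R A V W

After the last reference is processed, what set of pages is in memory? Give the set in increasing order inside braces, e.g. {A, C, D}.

R: miss, frames {R}
M: miss, frames {R,M}
R: hit
M: hit
J: miss, frames {R,M,J}
V: miss, evict R, frames {M,J,V}
M: hit
Y: miss, evict J, frames {V,M,Y}
R: miss, evict V, frames {M,Y,R}
A: miss, evict M, frames {Y,R,A}
R: hit
A: hit
V: miss, evict Y, frames {R,A,V}
W: miss, evict R, frames {A,V,W}

{A, V, W}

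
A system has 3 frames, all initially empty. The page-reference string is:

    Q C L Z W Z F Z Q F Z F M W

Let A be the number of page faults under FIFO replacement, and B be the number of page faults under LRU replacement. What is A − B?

Under FIFO: F F F F F . F . F . F . F F → 10 faults.
Under LRU: F F F F F . F . F . . . F F → 9 faults.
A − B = 10 − 9 = 1.

1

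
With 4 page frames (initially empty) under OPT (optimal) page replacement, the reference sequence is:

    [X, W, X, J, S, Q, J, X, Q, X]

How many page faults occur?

X -> fault, frames {X}
W -> fault, frames {X,W}
X -> hit
J -> fault, frames {X,W,J}
S -> fault, frames {X,W,J,S}
Q -> fault, evict S, frames {X,W,J,Q}
J -> hit
X -> hit
Q -> hit
X -> hit
Page faults: 5.

5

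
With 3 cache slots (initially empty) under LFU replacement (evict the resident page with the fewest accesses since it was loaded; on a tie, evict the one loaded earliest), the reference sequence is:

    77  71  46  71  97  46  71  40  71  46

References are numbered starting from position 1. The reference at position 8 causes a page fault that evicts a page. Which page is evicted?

pos 1: 77 → fault, frames (77)
pos 2: 71 → fault, frames (77 71)
pos 3: 46 → fault, frames (77 71 46)
pos 4: 71 → hit
pos 5: 97 → fault, evict 77, frames (71 46 97)
pos 6: 46 → hit
pos 7: 71 → hit
pos 8: 40 → fault, evict 97, frames (71 46 40)
At position 8, page 97 is evicted.

97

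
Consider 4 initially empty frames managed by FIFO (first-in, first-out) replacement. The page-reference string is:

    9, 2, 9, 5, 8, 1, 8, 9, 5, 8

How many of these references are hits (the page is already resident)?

4

9: fault, frames (9)
2: fault, frames (9 2)
9: hit
5: fault, frames (9 2 5)
8: fault, frames (9 2 5 8)
1: fault, evict 9, frames (2 5 8 1)
8: hit
9: fault, evict 2, frames (5 8 1 9)
5: hit
8: hit
Hits: 4.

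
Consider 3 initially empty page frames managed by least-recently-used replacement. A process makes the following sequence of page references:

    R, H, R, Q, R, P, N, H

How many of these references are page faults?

R: miss, frames {R}
H: miss, frames {R,H}
R: hit
Q: miss, frames {H,R,Q}
R: hit
P: miss, evict H, frames {Q,R,P}
N: miss, evict Q, frames {R,P,N}
H: miss, evict R, frames {P,N,H}
Page faults: 6.

6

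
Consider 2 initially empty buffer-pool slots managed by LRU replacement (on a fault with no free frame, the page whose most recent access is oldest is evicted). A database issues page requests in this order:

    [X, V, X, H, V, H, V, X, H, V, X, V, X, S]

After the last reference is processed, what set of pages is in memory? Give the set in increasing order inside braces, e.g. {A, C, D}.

{S, X}

X: miss, frames {X}
V: miss, frames {X,V}
X: hit
H: miss, evict V, frames {X,H}
V: miss, evict X, frames {H,V}
H: hit
V: hit
X: miss, evict H, frames {V,X}
H: miss, evict V, frames {X,H}
V: miss, evict X, frames {H,V}
X: miss, evict H, frames {V,X}
V: hit
X: hit
S: miss, evict V, frames {X,S}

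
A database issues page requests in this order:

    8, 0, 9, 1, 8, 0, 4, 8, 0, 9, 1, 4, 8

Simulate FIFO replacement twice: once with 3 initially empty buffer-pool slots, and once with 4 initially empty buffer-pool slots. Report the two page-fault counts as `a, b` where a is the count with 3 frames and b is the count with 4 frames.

10, 11

3 frames: F F F F F F F . . F F . F → 10 faults.
4 frames: F F F F . . F F F F F F F → 11 faults.
11 > 10: adding a frame increased faults — Belady's anomaly.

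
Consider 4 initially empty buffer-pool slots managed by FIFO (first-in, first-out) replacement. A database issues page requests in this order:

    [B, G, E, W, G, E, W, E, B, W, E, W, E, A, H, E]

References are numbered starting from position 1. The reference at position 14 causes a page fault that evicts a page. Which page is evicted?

B

pos 1: B -> miss, frames (B)
pos 2: G -> miss, frames (B G)
pos 3: E -> miss, frames (B G E)
pos 4: W -> miss, frames (B G E W)
pos 5: G -> hit
pos 6: E -> hit
pos 7: W -> hit
pos 8: E -> hit
pos 9: B -> hit
pos 10: W -> hit
pos 11: E -> hit
pos 12: W -> hit
pos 13: E -> hit
pos 14: A -> miss, evict B, frames (G E W A)
At position 14, page B is evicted.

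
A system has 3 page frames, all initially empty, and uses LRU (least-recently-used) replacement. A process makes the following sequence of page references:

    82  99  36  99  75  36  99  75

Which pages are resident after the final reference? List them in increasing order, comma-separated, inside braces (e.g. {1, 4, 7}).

{36, 75, 99}

82 -> fault, frames [82]
99 -> fault, frames [82, 99]
36 -> fault, frames [82, 99, 36]
99 -> hit
75 -> fault, evict 82, frames [36, 99, 75]
36 -> hit
99 -> hit
75 -> hit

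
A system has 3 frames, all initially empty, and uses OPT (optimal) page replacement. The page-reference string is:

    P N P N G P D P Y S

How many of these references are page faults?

P: fault, frames (P)
N: fault, frames (P N)
P: hit
N: hit
G: fault, frames (P N G)
P: hit
D: fault, evict G, frames (P N D)
P: hit
Y: fault, evict D, frames (P N Y)
S: fault, evict Y, frames (P N S)
Page faults: 6.

6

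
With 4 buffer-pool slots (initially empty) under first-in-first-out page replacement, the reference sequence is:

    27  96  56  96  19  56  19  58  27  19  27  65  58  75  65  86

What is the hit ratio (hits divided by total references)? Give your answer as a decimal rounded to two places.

0.44

27 -> miss, frames [27]
96 -> miss, frames [27, 96]
56 -> miss, frames [27, 96, 56]
96 -> hit
19 -> miss, frames [27, 96, 56, 19]
56 -> hit
19 -> hit
58 -> miss, evict 27, frames [96, 56, 19, 58]
27 -> miss, evict 96, frames [56, 19, 58, 27]
19 -> hit
27 -> hit
65 -> miss, evict 56, frames [19, 58, 27, 65]
58 -> hit
75 -> miss, evict 19, frames [58, 27, 65, 75]
65 -> hit
86 -> miss, evict 58, frames [27, 65, 75, 86]
Hits: 7 of 16 references → 7/16 = 0.4375.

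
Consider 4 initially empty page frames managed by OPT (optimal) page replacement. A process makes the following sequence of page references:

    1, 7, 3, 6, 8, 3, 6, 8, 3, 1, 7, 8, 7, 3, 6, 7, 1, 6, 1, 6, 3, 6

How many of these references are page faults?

7

1 → fault, frames {1}
7 → fault, frames {1,7}
3 → fault, frames {1,7,3}
6 → fault, frames {1,7,3,6}
8 → fault, evict 7, frames {1,3,6,8}
3 → hit
6 → hit
8 → hit
3 → hit
1 → hit
7 → fault, evict 1, frames {3,6,8,7}
8 → hit
7 → hit
3 → hit
6 → hit
7 → hit
1 → fault, evict 7, frames {3,6,8,1}
6 → hit
1 → hit
6 → hit
3 → hit
6 → hit
Page faults: 7.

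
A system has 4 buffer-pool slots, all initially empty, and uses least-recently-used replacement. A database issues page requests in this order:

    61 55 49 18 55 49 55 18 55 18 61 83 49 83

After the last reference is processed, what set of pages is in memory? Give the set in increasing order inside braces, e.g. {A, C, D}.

{18, 49, 61, 83}

61: fault, frames (61)
55: fault, frames (61 55)
49: fault, frames (61 55 49)
18: fault, frames (61 55 49 18)
55: hit
49: hit
55: hit
18: hit
55: hit
18: hit
61: hit
83: fault, evict 49, frames (55 18 61 83)
49: fault, evict 55, frames (18 61 83 49)
83: hit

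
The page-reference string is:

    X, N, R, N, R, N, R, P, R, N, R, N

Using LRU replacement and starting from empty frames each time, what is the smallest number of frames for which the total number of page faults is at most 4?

f=1: 12 faults
f=2: 5 faults
f=3: 4 faults
f=4: 4 faults
Smallest f with faults ≤ 4 is 3.

3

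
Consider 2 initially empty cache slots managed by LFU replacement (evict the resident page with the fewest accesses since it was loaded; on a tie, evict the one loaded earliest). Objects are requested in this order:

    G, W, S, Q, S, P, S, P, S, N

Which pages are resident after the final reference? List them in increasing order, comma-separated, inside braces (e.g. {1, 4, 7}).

{N, S}

G: miss, frames [G]
W: miss, frames [G, W]
S: miss, evict G, frames [W, S]
Q: miss, evict W, frames [S, Q]
S: hit
P: miss, evict Q, frames [S, P]
S: hit
P: hit
S: hit
N: miss, evict P, frames [S, N]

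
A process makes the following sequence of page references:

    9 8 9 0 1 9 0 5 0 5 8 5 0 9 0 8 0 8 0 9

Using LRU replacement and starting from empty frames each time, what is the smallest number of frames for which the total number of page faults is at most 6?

f=1: 20 faults
f=2: 12 faults
f=3: 8 faults
f=4: 6 faults
f=5: 5 faults
Smallest f with faults ≤ 6 is 4.

4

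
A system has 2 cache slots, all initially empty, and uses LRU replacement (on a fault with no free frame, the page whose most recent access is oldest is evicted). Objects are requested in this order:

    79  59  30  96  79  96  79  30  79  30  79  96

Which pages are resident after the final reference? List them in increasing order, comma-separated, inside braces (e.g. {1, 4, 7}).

79: miss, frames [79]
59: miss, frames [79, 59]
30: miss, evict 79, frames [59, 30]
96: miss, evict 59, frames [30, 96]
79: miss, evict 30, frames [96, 79]
96: hit
79: hit
30: miss, evict 96, frames [79, 30]
79: hit
30: hit
79: hit
96: miss, evict 30, frames [79, 96]

{79, 96}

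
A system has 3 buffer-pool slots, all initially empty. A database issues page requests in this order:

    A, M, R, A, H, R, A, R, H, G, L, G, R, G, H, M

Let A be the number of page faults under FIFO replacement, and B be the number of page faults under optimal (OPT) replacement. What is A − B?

Under FIFO: F F F . F . F . . F F . F . F F → 10 faults.
Under OPT: F F F . F . . . . F F . . . F F → 8 faults.
A − B = 10 − 8 = 2.

2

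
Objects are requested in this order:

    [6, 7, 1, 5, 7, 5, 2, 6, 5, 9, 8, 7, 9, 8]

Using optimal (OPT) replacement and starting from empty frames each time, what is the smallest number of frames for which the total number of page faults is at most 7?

4

f=1: 14 faults
f=2: 10 faults
f=3: 8 faults
f=4: 7 faults
f=5: 7 faults
f=6: 7 faults
f=7: 7 faults
Smallest f with faults ≤ 7 is 4.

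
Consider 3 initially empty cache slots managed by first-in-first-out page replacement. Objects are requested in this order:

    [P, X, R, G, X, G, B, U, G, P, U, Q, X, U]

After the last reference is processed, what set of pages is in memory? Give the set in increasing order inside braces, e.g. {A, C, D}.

{Q, U, X}

P -> miss, frames (P)
X -> miss, frames (P X)
R -> miss, frames (P X R)
G -> miss, evict P, frames (X R G)
X -> hit
G -> hit
B -> miss, evict X, frames (R G B)
U -> miss, evict R, frames (G B U)
G -> hit
P -> miss, evict G, frames (B U P)
U -> hit
Q -> miss, evict B, frames (U P Q)
X -> miss, evict U, frames (P Q X)
U -> miss, evict P, frames (Q X U)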